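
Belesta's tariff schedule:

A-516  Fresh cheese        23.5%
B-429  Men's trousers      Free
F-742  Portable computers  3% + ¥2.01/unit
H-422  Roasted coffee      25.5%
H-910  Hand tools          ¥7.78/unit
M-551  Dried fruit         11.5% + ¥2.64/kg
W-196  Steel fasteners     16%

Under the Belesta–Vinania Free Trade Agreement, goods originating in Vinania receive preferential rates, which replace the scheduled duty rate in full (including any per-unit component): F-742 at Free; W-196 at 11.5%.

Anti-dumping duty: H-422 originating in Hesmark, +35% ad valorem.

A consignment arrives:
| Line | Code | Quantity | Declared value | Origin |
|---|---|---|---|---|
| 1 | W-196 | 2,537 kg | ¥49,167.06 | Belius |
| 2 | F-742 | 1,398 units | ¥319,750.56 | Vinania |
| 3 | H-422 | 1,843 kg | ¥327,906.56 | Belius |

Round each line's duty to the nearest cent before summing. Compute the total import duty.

Line 1 (W-196, Belius, 2,537 kg, ¥49,167.06):
Base rate for W-196 is 16%.
W-196 has an FTA preferential rate, but origin Belius is not Vinania; base rate stands.
Duty = ¥49,167.06 × 16% = ¥7,866.73.
Line 2 (F-742, Vinania, 1,398 units, ¥319,750.56):
Base rate for F-742 is 3% + ¥2.01/unit.
Origin Vinania qualifies under the Belesta–Vinania agreement and F-742 is covered: preferential rate Free applies instead.
Duty = ¥319,750.56 × 0% = ¥0.00.
Line 3 (H-422, Belius, 1,843 kg, ¥327,906.56):
Base rate for H-422 is 25.5%.
The additional-duty order on H-422 targets Hesmark, not Belius; it does not apply.
Duty = ¥327,906.56 × 25.5% = ¥83,616.17.
Total = ¥7,866.73 + ¥0.00 + ¥83,616.17 = ¥91,482.90.

¥91,482.90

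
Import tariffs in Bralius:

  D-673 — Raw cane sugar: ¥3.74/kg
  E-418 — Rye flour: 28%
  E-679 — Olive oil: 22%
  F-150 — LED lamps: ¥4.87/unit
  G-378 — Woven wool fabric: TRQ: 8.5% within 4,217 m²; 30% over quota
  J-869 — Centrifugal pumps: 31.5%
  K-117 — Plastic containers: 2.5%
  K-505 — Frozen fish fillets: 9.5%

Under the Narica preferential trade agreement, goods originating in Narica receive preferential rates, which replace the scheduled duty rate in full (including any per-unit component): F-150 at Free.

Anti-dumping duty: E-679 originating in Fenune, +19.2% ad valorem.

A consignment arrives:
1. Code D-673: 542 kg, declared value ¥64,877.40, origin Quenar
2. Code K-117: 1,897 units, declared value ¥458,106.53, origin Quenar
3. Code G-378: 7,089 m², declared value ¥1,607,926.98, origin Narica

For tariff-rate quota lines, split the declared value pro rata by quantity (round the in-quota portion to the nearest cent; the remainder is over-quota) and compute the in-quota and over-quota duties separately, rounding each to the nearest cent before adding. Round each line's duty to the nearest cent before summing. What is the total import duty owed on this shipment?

¥290,210.34

Line 1 (D-673, Quenar, 542 kg, ¥64,877.40):
Base rate for D-673 is ¥3.74/kg.
Duty = 542 × ¥3.74 = ¥2,027.08.
Line 2 (K-117, Quenar, 1,897 units, ¥458,106.53):
Base rate for K-117 is 2.5%.
Duty = ¥458,106.53 × 2.5% = ¥11,452.66.
Line 3 (G-378, Narica, 7,089 m², ¥1,607,926.98):
Code G-378 is under a tariff-rate quota (threshold 4,217 m²). In-quota: 4,217 m² at 8.5%; over-quota: 2,872 m² at 30%.
Pro-rata value split: in-quota = ¥1,607,926.98 × 4,217/7,089 = ¥956,499.94; over-quota = ¥1,607,926.98 − ¥956,499.94 = ¥651,427.04.
In-quota duty = ¥956,499.94 × 8.5% = ¥81,302.49. Over-quota duty = ¥651,427.04 × 30% = ¥195,428.11.
Line duty = ¥81,302.49 + ¥195,428.11 = ¥276,730.60.
Total = ¥2,027.08 + ¥11,452.66 + ¥276,730.60 = ¥290,210.34.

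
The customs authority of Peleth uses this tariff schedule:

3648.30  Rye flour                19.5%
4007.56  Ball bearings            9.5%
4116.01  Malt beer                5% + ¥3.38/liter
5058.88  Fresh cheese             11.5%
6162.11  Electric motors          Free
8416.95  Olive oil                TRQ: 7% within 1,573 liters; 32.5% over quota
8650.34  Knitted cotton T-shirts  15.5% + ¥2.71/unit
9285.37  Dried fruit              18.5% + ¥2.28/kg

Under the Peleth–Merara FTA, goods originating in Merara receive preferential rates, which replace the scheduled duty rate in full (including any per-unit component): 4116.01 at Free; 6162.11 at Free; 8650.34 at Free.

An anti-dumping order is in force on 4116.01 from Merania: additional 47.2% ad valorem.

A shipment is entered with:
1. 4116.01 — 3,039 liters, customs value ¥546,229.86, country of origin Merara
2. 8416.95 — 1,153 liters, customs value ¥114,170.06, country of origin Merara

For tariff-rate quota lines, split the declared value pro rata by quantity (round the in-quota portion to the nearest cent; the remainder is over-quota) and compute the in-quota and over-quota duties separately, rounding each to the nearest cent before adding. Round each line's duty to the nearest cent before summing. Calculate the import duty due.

Line 1 (4116.01, Merara, 3,039 liters, ¥546,229.86):
Base rate for 4116.01 is 5% + ¥3.38/liter.
Origin Merara qualifies under the Peleth–Merara agreement and 4116.01 is covered: preferential rate Free applies instead.
The additional-duty order on 4116.01 targets Merania, not Merara; it does not apply.
Duty = ¥546,229.86 × 0% = ¥0.00.
Line 2 (8416.95, Merara, 1,153 liters, ¥114,170.06):
Code 8416.95 is under a tariff-rate quota (threshold 1,573 liters). Quantity 1,153 liters is within the quota, so the in-quota rate 7% applies to the full value.
Duty = ¥114,170.06 × 7% = ¥7,991.90.
Total = ¥0.00 + ¥7,991.90 = ¥7,991.90.

¥7,991.90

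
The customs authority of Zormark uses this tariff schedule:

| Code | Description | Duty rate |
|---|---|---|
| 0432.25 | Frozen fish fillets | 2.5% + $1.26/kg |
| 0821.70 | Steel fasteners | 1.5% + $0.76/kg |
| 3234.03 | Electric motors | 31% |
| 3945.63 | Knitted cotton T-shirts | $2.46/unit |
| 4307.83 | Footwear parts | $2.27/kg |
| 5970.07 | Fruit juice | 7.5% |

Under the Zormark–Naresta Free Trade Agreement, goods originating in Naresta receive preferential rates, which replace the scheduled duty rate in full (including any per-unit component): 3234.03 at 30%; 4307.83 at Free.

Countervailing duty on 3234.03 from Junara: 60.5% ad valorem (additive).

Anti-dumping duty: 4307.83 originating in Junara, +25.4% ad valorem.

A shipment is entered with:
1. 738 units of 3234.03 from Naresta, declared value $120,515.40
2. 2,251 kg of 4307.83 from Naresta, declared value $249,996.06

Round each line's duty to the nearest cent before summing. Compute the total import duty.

$36,154.62

Line 1 (3234.03, Naresta, 738 units, $120,515.40):
Base rate for 3234.03 is 31%.
Origin Naresta qualifies under the Zormark–Naresta agreement and 3234.03 is covered: preferential rate 30% applies instead.
The additional-duty order on 3234.03 targets Junara, not Naresta; it does not apply.
Duty = $120,515.40 × 30% = $36,154.62.
Line 2 (4307.83, Naresta, 2,251 kg, $249,996.06):
Base rate for 4307.83 is $2.27/kg.
Origin Naresta qualifies under the Zormark–Naresta agreement and 4307.83 is covered: preferential rate Free applies instead.
The additional-duty order on 4307.83 targets Junara, not Naresta; it does not apply.
Duty = $249,996.06 × 0% = $0.00.
Total = $36,154.62 + $0.00 = $36,154.62.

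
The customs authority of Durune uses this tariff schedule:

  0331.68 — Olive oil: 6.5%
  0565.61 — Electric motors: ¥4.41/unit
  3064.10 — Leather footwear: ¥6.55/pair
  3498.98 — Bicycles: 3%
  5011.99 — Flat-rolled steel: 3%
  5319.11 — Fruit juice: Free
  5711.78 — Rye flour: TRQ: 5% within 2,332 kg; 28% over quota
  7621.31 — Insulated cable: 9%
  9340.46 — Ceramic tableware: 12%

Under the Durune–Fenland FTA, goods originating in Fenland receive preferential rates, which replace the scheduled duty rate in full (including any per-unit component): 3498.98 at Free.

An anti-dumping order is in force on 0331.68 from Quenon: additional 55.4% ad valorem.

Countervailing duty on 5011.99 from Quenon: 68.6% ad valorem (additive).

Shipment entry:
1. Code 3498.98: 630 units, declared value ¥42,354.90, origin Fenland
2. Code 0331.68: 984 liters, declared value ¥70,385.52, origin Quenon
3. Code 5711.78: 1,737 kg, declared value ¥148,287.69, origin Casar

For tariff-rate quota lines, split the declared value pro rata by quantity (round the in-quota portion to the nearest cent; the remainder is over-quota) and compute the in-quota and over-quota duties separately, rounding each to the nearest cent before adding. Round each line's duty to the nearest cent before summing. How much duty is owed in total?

¥50,983.02

Line 1 (3498.98, Fenland, 630 units, ¥42,354.90):
Base rate for 3498.98 is 3%.
Origin Fenland qualifies under the Durune–Fenland agreement and 3498.98 is covered: preferential rate Free applies instead.
Duty = ¥42,354.90 × 0% = ¥0.00.
Line 2 (0331.68, Quenon, 984 liters, ¥70,385.52):
Base rate for 0331.68 is 6.5%.
Additional duty on 0331.68 from Quenon: +55.4%. Applied ad valorem rate: 6.5% + 55.4% = 61.9%.
Duty = ¥70,385.52 × 61.9% = ¥43,568.64.
Line 3 (5711.78, Casar, 1,737 kg, ¥148,287.69):
Code 5711.78 is under a tariff-rate quota (threshold 2,332 kg). Quantity 1,737 kg is within the quota, so the in-quota rate 5% applies to the full value.
Duty = ¥148,287.69 × 5% = ¥7,414.38.
Total = ¥0.00 + ¥43,568.64 + ¥7,414.38 = ¥50,983.02.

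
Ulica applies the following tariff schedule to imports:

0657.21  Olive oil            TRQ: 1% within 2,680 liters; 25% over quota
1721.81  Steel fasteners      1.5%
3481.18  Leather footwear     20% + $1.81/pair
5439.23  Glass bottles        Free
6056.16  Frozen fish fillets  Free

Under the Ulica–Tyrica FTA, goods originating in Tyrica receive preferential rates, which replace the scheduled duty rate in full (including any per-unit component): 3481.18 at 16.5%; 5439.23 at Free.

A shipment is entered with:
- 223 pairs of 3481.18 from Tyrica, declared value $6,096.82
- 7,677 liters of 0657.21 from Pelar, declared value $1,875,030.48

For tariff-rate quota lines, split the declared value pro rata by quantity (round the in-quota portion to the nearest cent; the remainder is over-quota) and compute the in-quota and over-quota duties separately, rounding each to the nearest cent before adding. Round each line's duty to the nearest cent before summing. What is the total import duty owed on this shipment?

$312,668.43

Line 1 (3481.18, Tyrica, 223 pairs, $6,096.82):
Base rate for 3481.18 is 20% + $1.81/pair.
Origin Tyrica qualifies under the Ulica–Tyrica agreement and 3481.18 is covered: preferential rate 16.5% applies instead.
Duty = $6,096.82 × 16.5% = $1,005.98.
Line 2 (0657.21, Pelar, 7,677 liters, $1,875,030.48):
Code 0657.21 is under a tariff-rate quota (threshold 2,680 liters). In-quota: 2,680 liters at 1%; over-quota: 4,997 liters at 25%.
Pro-rata value split: in-quota = $1,875,030.48 × 2,680/7,677 = $654,563.20; over-quota = $1,875,030.48 − $654,563.20 = $1,220,467.28.
In-quota duty = $654,563.20 × 1% = $6,545.63. Over-quota duty = $1,220,467.28 × 25% = $305,116.82.
Line duty = $6,545.63 + $305,116.82 = $311,662.45.
Total = $1,005.98 + $311,662.45 = $312,668.43.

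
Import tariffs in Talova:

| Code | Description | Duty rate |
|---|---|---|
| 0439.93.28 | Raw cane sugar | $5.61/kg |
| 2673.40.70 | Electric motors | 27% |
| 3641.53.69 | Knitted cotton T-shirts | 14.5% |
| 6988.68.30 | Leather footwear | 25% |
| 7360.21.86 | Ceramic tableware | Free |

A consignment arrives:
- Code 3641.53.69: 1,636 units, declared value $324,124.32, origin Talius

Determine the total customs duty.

Line 1 (3641.53.69, Talius, 1,636 units, $324,124.32):
Base rate for 3641.53.69 is 14.5%.
Duty = $324,124.32 × 14.5% = $46,998.03.

$46,998.03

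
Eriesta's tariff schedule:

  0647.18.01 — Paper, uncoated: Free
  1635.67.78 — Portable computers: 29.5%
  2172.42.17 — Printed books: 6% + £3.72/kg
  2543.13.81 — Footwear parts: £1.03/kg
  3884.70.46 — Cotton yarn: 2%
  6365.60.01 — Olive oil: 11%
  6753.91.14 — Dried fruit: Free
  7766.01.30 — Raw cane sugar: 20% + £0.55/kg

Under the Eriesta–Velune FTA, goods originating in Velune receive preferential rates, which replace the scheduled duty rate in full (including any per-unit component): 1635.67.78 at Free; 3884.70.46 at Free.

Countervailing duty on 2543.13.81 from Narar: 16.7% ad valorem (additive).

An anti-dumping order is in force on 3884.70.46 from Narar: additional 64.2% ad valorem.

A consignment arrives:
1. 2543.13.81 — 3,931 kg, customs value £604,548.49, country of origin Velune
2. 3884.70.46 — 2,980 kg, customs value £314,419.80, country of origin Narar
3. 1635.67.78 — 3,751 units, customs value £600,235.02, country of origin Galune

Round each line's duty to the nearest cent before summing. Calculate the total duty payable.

£389,264.17

Line 1 (2543.13.81, Velune, 3,931 kg, £604,548.49):
Base rate for 2543.13.81 is £1.03/kg.
Origin Velune is the FTA partner but 2543.13.81 is not on the preference list; base rate stands.
The additional-duty order on 2543.13.81 targets Narar, not Velune; it does not apply.
Duty = 3,931 × £1.03 = £4,048.93.
Line 2 (3884.70.46, Narar, 2,980 kg, £314,419.80):
Base rate for 3884.70.46 is 2%.
3884.70.46 has an FTA preferential rate, but origin Narar is not Velune; base rate stands.
Additional duty on 3884.70.46 from Narar: +64.2%. Applied ad valorem rate: 2% + 64.2% = 66.2%.
Duty = £314,419.80 × 66.2% = £208,145.91.
Line 3 (1635.67.78, Galune, 3,751 units, £600,235.02):
Base rate for 1635.67.78 is 29.5%.
1635.67.78 has an FTA preferential rate, but origin Galune is not Velune; base rate stands.
Duty = £600,235.02 × 29.5% = £177,069.33.
Total = £4,048.93 + £208,145.91 + £177,069.33 = £389,264.17.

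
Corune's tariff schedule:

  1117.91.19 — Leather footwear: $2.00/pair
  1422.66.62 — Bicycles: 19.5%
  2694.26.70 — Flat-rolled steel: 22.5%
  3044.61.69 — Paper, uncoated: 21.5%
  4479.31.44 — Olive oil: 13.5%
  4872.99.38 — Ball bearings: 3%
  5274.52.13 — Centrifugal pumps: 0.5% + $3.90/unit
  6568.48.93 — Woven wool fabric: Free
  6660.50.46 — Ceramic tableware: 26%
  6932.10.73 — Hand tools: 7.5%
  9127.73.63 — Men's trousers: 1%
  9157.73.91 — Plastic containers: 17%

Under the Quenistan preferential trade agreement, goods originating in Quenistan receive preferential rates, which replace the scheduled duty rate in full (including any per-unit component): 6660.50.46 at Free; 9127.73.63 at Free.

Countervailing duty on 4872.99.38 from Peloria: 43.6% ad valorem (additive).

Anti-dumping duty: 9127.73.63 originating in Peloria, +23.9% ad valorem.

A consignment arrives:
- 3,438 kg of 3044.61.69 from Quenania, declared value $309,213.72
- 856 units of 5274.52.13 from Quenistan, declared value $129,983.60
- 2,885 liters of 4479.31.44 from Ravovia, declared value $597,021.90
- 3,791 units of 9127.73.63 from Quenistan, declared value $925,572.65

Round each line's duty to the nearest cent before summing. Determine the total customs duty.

Line 1 (3044.61.69, Quenania, 3,438 kg, $309,213.72):
Base rate for 3044.61.69 is 21.5%.
Duty = $309,213.72 × 21.5% = $66,480.95.
Line 2 (5274.52.13, Quenistan, 856 units, $129,983.60):
Base rate for 5274.52.13 is 0.5% + $3.90/unit.
Origin Quenistan is the FTA partner but 5274.52.13 is not on the preference list; base rate stands.
Duty = $129,983.60 × 0.5% + 856 × $3.90 = $3,988.32.
Line 3 (4479.31.44, Ravovia, 2,885 liters, $597,021.90):
Base rate for 4479.31.44 is 13.5%.
Duty = $597,021.90 × 13.5% = $80,597.96.
Line 4 (9127.73.63, Quenistan, 3,791 units, $925,572.65):
Base rate for 9127.73.63 is 1%.
Origin Quenistan qualifies under the Corune–Quenistan agreement and 9127.73.63 is covered: preferential rate Free applies instead.
The additional-duty order on 9127.73.63 targets Peloria, not Quenistan; it does not apply.
Duty = $925,572.65 × 0% = $0.00.
Total = $66,480.95 + $3,988.32 + $80,597.96 + $0.00 = $151,067.23.

$151,067.23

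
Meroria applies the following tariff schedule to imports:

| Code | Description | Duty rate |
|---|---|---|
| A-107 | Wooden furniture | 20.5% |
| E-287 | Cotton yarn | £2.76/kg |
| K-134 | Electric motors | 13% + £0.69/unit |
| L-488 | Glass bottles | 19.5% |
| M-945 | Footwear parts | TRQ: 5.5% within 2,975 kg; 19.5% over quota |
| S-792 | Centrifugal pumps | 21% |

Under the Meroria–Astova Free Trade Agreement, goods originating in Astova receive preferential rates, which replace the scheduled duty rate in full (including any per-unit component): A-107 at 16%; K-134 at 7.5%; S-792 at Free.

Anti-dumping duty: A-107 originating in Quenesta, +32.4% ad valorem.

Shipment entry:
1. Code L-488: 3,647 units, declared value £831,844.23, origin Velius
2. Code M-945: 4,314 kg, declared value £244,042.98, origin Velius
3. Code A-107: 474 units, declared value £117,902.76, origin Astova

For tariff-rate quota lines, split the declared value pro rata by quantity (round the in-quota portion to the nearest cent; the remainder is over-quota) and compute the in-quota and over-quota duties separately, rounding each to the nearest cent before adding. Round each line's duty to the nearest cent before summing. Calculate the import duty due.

Line 1 (L-488, Velius, 3,647 units, £831,844.23):
Base rate for L-488 is 19.5%.
Duty = £831,844.23 × 19.5% = £162,209.62.
Line 2 (M-945, Velius, 4,314 kg, £244,042.98):
Code M-945 is under a tariff-rate quota (threshold 2,975 kg). In-quota: 2,975 kg at 5.5%; over-quota: 1,339 kg at 19.5%.
Pro-rata value split: in-quota = £244,042.98 × 2,975/4,314 = £168,295.75; over-quota = £244,042.98 − £168,295.75 = £75,747.23.
In-quota duty = £168,295.75 × 5.5% = £9,256.27. Over-quota duty = £75,747.23 × 19.5% = £14,770.71.
Line duty = £9,256.27 + £14,770.71 = £24,026.98.
Line 3 (A-107, Astova, 474 units, £117,902.76):
Base rate for A-107 is 20.5%.
Origin Astova qualifies under the Meroria–Astova agreement and A-107 is covered: preferential rate 16% applies instead.
The additional-duty order on A-107 targets Quenesta, not Astova; it does not apply.
Duty = £117,902.76 × 16% = £18,864.44.
Total = £162,209.62 + £24,026.98 + £18,864.44 = £205,101.04.

£205,101.04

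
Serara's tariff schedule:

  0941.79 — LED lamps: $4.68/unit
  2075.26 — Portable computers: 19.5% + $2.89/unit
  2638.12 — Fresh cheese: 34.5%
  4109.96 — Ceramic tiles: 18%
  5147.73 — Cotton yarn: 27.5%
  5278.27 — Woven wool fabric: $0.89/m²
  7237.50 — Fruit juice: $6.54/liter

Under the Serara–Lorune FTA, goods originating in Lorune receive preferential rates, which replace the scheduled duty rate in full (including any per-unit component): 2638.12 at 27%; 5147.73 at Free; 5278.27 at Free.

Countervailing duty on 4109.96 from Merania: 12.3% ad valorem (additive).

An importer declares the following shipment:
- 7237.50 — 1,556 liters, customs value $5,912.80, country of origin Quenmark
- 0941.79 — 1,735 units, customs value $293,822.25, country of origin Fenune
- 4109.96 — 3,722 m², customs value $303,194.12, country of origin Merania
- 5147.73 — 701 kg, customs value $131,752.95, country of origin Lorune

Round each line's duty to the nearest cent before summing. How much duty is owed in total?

Line 1 (7237.50, Quenmark, 1,556 liters, $5,912.80):
Base rate for 7237.50 is $6.54/liter.
Duty = 1,556 × $6.54 = $10,176.24.
Line 2 (0941.79, Fenune, 1,735 units, $293,822.25):
Base rate for 0941.79 is $4.68/unit.
Duty = 1,735 × $4.68 = $8,119.80.
Line 3 (4109.96, Merania, 3,722 m², $303,194.12):
Base rate for 4109.96 is 18%.
Additional duty on 4109.96 from Merania: +12.3%. Applied ad valorem rate: 18% + 12.3% = 30.3%.
Duty = $303,194.12 × 30.3% = $91,867.82.
Line 4 (5147.73, Lorune, 701 kg, $131,752.95):
Base rate for 5147.73 is 27.5%.
Origin Lorune qualifies under the Serara–Lorune agreement and 5147.73 is covered: preferential rate Free applies instead.
Duty = $131,752.95 × 0% = $0.00.
Total = $10,176.24 + $8,119.80 + $91,867.82 + $0.00 = $110,163.86.

$110,163.86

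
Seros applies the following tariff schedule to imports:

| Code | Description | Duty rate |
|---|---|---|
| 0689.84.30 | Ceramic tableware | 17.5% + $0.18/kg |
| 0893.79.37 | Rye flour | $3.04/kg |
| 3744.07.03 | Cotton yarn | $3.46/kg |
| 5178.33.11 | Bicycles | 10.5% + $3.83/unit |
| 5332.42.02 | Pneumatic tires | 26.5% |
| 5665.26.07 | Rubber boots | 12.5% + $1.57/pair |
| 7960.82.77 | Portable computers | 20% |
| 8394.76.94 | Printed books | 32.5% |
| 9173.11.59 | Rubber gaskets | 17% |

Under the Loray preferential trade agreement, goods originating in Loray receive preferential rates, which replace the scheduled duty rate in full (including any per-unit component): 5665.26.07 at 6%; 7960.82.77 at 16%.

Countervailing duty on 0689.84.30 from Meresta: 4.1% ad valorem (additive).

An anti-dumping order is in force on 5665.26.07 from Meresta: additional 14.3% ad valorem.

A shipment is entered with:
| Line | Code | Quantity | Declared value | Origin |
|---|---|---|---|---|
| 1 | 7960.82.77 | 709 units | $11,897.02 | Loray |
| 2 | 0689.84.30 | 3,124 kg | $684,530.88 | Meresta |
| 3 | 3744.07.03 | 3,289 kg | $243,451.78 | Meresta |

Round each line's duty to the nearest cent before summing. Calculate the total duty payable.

Line 1 (7960.82.77, Loray, 709 units, $11,897.02):
Base rate for 7960.82.77 is 20%.
Origin Loray qualifies under the Seros–Loray agreement and 7960.82.77 is covered: preferential rate 16% applies instead.
Duty = $11,897.02 × 16% = $1,903.52.
Line 2 (0689.84.30, Meresta, 3,124 kg, $684,530.88):
Base rate for 0689.84.30 is 17.5% + $0.18/kg.
Additional duty on 0689.84.30 from Meresta: +4.1%. Applied ad valorem rate: 17.5% + 4.1% = 21.6%.
Duty = $684,530.88 × 21.6% + 3,124 × $0.18 = $148,420.99.
Line 3 (3744.07.03, Meresta, 3,289 kg, $243,451.78):
Base rate for 3744.07.03 is $3.46/kg.
Duty = 3,289 × $3.46 = $11,379.94.
Total = $1,903.52 + $148,420.99 + $11,379.94 = $161,704.45.

$161,704.45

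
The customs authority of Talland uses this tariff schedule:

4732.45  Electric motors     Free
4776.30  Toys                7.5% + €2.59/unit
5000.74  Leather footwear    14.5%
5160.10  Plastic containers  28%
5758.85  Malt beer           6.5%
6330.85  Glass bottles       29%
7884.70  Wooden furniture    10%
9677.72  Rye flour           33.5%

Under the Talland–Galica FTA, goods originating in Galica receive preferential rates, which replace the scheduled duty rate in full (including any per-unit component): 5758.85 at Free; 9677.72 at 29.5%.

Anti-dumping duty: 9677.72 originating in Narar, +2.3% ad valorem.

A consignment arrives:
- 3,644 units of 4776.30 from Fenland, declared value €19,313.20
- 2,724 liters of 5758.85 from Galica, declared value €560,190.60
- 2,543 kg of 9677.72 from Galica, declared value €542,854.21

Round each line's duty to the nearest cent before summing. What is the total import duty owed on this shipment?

Line 1 (4776.30, Fenland, 3,644 units, €19,313.20):
Base rate for 4776.30 is 7.5% + €2.59/unit.
Duty = €19,313.20 × 7.5% + 3,644 × €2.59 = €10,886.45.
Line 2 (5758.85, Galica, 2,724 liters, €560,190.60):
Base rate for 5758.85 is 6.5%.
Origin Galica qualifies under the Talland–Galica agreement and 5758.85 is covered: preferential rate Free applies instead.
Duty = €560,190.60 × 0% = €0.00.
Line 3 (9677.72, Galica, 2,543 kg, €542,854.21):
Base rate for 9677.72 is 33.5%.
Origin Galica qualifies under the Talland–Galica agreement and 9677.72 is covered: preferential rate 29.5% applies instead.
The additional-duty order on 9677.72 targets Narar, not Galica; it does not apply.
Duty = €542,854.21 × 29.5% = €160,141.99.
Total = €10,886.45 + €0.00 + €160,141.99 = €171,028.44.

€171,028.44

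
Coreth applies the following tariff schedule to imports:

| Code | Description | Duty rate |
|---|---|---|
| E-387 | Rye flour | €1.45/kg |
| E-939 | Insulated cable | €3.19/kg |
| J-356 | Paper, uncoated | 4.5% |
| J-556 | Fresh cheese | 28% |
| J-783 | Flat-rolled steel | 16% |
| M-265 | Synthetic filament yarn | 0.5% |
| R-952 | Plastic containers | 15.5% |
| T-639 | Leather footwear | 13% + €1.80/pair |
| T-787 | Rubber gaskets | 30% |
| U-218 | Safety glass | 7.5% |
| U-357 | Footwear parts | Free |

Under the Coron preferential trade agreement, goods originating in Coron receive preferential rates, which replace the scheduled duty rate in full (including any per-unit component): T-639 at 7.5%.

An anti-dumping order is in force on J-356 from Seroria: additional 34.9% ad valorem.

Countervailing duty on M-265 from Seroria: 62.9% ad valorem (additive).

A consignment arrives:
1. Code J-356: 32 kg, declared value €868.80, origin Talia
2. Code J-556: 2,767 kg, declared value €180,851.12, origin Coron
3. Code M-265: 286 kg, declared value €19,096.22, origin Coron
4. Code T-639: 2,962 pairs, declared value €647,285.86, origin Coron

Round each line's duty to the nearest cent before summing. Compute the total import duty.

€99,319.33

Line 1 (J-356, Talia, 32 kg, €868.80):
Base rate for J-356 is 4.5%.
The additional-duty order on J-356 targets Seroria, not Talia; it does not apply.
Duty = €868.80 × 4.5% = €39.10.
Line 2 (J-556, Coron, 2,767 kg, €180,851.12):
Base rate for J-556 is 28%.
Origin Coron is the FTA partner but J-556 is not on the preference list; base rate stands.
Duty = €180,851.12 × 28% = €50,638.31.
Line 3 (M-265, Coron, 286 kg, €19,096.22):
Base rate for M-265 is 0.5%.
Origin Coron is the FTA partner but M-265 is not on the preference list; base rate stands.
The additional-duty order on M-265 targets Seroria, not Coron; it does not apply.
Duty = €19,096.22 × 0.5% = €95.48.
Line 4 (T-639, Coron, 2,962 pairs, €647,285.86):
Base rate for T-639 is 13% + €1.80/pair.
Origin Coron qualifies under the Coreth–Coron agreement and T-639 is covered: preferential rate 7.5% applies instead.
Duty = €647,285.86 × 7.5% = €48,546.44.
Total = €39.10 + €50,638.31 + €95.48 + €48,546.44 = €99,319.33.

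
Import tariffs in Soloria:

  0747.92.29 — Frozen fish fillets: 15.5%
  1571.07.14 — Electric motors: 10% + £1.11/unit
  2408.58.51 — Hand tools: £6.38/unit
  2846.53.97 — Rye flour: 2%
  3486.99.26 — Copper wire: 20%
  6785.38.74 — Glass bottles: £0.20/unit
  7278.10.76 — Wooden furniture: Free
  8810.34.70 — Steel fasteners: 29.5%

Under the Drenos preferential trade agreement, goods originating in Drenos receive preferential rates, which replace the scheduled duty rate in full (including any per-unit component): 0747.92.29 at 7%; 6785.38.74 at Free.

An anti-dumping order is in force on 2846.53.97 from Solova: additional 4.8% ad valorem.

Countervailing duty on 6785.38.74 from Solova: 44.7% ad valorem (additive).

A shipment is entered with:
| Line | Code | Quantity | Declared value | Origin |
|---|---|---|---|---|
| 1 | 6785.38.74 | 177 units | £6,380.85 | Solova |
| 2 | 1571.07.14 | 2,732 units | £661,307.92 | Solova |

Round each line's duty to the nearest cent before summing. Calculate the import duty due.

£72,050.95

Line 1 (6785.38.74, Solova, 177 units, £6,380.85):
Base rate for 6785.38.74 is £0.20/unit.
6785.38.74 has an FTA preferential rate, but origin Solova is not Drenos; base rate stands.
Additional duty on 6785.38.74 from Solova: +44.7% ad valorem. Applied ad valorem rate = 44.7%.
Duty = £6,380.85 × 44.7% + 177 × £0.20 = £2,887.64.
Line 2 (1571.07.14, Solova, 2,732 units, £661,307.92):
Base rate for 1571.07.14 is 10% + £1.11/unit.
Duty = £661,307.92 × 10% + 2,732 × £1.11 = £69,163.31.
Total = £2,887.64 + £69,163.31 = £72,050.95.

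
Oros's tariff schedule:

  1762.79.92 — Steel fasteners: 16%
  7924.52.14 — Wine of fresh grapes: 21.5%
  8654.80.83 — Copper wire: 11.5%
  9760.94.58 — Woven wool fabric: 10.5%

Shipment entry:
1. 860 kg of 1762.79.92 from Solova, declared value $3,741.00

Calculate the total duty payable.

Line 1 (1762.79.92, Solova, 860 kg, $3,741.00):
Base rate for 1762.79.92 is 16%.
Duty = $3,741.00 × 16% = $598.56.

$598.56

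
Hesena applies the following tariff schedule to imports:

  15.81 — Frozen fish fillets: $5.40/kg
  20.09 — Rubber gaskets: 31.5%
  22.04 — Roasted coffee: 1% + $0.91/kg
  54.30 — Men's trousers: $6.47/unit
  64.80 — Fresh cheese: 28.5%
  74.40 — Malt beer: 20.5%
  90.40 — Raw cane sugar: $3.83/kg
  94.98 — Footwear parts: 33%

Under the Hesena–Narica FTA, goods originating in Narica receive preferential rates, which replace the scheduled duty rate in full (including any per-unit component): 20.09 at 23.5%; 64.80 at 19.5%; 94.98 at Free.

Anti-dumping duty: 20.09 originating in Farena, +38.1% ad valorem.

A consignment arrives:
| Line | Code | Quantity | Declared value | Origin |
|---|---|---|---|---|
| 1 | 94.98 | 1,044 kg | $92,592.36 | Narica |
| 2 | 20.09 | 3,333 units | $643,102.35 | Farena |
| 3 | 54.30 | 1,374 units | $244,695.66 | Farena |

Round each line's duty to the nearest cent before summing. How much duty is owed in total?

Line 1 (94.98, Narica, 1,044 kg, $92,592.36):
Base rate for 94.98 is 33%.
Origin Narica qualifies under the Hesena–Narica agreement and 94.98 is covered: preferential rate Free applies instead.
Duty = $92,592.36 × 0% = $0.00.
Line 2 (20.09, Farena, 3,333 units, $643,102.35):
Base rate for 20.09 is 31.5%.
20.09 has an FTA preferential rate, but origin Farena is not Narica; base rate stands.
Additional duty on 20.09 from Farena: +38.1%. Applied ad valorem rate: 31.5% + 38.1% = 69.6%.
Duty = $643,102.35 × 69.6% = $447,599.24.
Line 3 (54.30, Farena, 1,374 units, $244,695.66):
Base rate for 54.30 is $6.47/unit.
Duty = 1,374 × $6.47 = $8,889.78.
Total = $0.00 + $447,599.24 + $8,889.78 = $456,489.02.

$456,489.02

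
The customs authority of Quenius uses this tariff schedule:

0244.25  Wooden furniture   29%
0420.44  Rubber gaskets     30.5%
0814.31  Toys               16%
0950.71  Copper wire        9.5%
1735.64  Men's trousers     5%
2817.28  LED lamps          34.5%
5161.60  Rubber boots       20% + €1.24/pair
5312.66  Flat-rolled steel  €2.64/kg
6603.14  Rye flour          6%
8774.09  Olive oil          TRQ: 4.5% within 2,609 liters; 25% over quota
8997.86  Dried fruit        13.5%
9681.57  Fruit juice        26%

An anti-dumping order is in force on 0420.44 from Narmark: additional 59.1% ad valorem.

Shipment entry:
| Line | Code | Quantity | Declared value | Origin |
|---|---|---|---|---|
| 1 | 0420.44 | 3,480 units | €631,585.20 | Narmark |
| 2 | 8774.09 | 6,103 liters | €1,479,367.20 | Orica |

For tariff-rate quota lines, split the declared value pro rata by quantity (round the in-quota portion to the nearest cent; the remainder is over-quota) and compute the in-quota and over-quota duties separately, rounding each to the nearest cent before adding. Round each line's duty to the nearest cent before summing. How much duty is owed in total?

€806,095.71

Line 1 (0420.44, Narmark, 3,480 units, €631,585.20):
Base rate for 0420.44 is 30.5%.
Additional duty on 0420.44 from Narmark: +59.1%. Applied ad valorem rate: 30.5% + 59.1% = 89.6%.
Duty = €631,585.20 × 89.6% = €565,900.34.
Line 2 (8774.09, Orica, 6,103 liters, €1,479,367.20):
Code 8774.09 is under a tariff-rate quota (threshold 2,609 liters). In-quota: 2,609 liters at 4.5%; over-quota: 3,494 liters at 25%.
Pro-rata value split: in-quota = €1,479,367.20 × 2,609/6,103 = €632,421.60; over-quota = €1,479,367.20 − €632,421.60 = €846,945.60.
In-quota duty = €632,421.60 × 4.5% = €28,458.97. Over-quota duty = €846,945.60 × 25% = €211,736.40.
Line duty = €28,458.97 + €211,736.40 = €240,195.37.
Total = €565,900.34 + €240,195.37 = €806,095.71.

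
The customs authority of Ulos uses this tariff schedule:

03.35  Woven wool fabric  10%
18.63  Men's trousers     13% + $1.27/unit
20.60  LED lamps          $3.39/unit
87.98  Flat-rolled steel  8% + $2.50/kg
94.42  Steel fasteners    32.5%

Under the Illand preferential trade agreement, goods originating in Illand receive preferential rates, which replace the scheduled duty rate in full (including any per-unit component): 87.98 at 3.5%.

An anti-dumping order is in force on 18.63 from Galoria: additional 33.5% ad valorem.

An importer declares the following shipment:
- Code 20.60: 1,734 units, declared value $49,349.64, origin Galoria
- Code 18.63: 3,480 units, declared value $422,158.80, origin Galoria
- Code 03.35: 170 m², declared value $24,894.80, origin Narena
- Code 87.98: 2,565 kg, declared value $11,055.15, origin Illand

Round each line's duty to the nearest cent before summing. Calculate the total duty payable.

Line 1 (20.60, Galoria, 1,734 units, $49,349.64):
Base rate for 20.60 is $3.39/unit.
Duty = 1,734 × $3.39 = $5,878.26.
Line 2 (18.63, Galoria, 3,480 units, $422,158.80):
Base rate for 18.63 is 13% + $1.27/unit.
Additional duty on 18.63 from Galoria: +33.5%. Applied ad valorem rate: 13% + 33.5% = 46.5%.
Duty = $422,158.80 × 46.5% + 3,480 × $1.27 = $200,723.44.
Line 3 (03.35, Narena, 170 m², $24,894.80):
Base rate for 03.35 is 10%.
Duty = $24,894.80 × 10% = $2,489.48.
Line 4 (87.98, Illand, 2,565 kg, $11,055.15):
Base rate for 87.98 is 8% + $2.50/kg.
Origin Illand qualifies under the Ulos–Illand agreement and 87.98 is covered: preferential rate 3.5% applies instead.
Duty = $11,055.15 × 3.5% = $386.93.
Total = $5,878.26 + $200,723.44 + $2,489.48 + $386.93 = $209,478.11.

$209,478.11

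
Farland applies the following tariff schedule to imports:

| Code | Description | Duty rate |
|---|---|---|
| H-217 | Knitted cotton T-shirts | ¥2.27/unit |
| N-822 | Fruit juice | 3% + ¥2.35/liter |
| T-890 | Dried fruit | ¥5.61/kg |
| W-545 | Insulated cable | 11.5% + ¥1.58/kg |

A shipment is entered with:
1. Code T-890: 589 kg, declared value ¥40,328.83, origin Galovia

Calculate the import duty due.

¥3,304.29

Line 1 (T-890, Galovia, 589 kg, ¥40,328.83):
Base rate for T-890 is ¥5.61/kg.
Duty = 589 × ¥5.61 = ¥3,304.29.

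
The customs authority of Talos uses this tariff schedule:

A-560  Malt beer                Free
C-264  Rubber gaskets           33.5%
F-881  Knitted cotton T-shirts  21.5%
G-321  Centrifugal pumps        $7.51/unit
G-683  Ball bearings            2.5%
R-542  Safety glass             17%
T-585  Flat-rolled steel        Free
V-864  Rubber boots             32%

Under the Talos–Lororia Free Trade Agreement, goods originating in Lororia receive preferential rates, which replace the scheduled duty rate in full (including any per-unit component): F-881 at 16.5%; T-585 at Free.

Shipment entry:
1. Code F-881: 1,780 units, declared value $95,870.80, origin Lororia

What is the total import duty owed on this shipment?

Line 1 (F-881, Lororia, 1,780 units, $95,870.80):
Base rate for F-881 is 21.5%.
Origin Lororia qualifies under the Talos–Lororia agreement and F-881 is covered: preferential rate 16.5% applies instead.
Duty = $95,870.80 × 16.5% = $15,818.68.

$15,818.68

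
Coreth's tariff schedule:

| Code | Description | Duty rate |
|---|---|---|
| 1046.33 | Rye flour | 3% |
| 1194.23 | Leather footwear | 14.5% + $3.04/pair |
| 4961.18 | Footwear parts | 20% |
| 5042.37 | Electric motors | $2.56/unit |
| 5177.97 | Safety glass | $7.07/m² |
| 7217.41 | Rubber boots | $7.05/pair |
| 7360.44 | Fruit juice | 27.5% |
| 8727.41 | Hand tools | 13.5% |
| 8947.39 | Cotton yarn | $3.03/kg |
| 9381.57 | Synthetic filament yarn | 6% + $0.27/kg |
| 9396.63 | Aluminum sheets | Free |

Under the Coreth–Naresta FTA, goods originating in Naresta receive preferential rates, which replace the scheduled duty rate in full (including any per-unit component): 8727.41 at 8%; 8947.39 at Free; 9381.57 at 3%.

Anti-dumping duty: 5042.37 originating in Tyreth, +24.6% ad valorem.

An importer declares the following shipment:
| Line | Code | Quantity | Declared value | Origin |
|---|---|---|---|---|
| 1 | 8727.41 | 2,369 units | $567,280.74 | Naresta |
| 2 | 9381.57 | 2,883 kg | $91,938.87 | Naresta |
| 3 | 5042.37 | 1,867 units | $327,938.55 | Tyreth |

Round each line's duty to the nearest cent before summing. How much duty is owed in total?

$133,593.03

Line 1 (8727.41, Naresta, 2,369 units, $567,280.74):
Base rate for 8727.41 is 13.5%.
Origin Naresta qualifies under the Coreth–Naresta agreement and 8727.41 is covered: preferential rate 8% applies instead.
Duty = $567,280.74 × 8% = $45,382.46.
Line 2 (9381.57, Naresta, 2,883 kg, $91,938.87):
Base rate for 9381.57 is 6% + $0.27/kg.
Origin Naresta qualifies under the Coreth–Naresta agreement and 9381.57 is covered: preferential rate 3% applies instead.
Duty = $91,938.87 × 3% = $2,758.17.
Line 3 (5042.37, Tyreth, 1,867 units, $327,938.55):
Base rate for 5042.37 is $2.56/unit.
Additional duty on 5042.37 from Tyreth: +24.6% ad valorem. Applied ad valorem rate = 24.6%.
Duty = $327,938.55 × 24.6% + 1,867 × $2.56 = $85,452.40.
Total = $45,382.46 + $2,758.17 + $85,452.40 = $133,593.03.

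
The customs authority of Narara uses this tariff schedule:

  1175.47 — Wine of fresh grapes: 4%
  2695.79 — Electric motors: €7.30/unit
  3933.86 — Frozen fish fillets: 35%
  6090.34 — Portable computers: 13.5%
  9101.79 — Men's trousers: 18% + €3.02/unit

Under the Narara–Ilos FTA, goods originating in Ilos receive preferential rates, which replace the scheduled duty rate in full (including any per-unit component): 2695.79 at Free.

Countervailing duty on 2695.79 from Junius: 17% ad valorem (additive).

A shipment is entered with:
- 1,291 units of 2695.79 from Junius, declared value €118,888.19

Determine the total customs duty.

€29,635.29

Line 1 (2695.79, Junius, 1,291 units, €118,888.19):
Base rate for 2695.79 is €7.30/unit.
2695.79 has an FTA preferential rate, but origin Junius is not Ilos; base rate stands.
Additional duty on 2695.79 from Junius: +17% ad valorem. Applied ad valorem rate = 17%.
Duty = €118,888.19 × 17% + 1,291 × €7.30 = €29,635.29.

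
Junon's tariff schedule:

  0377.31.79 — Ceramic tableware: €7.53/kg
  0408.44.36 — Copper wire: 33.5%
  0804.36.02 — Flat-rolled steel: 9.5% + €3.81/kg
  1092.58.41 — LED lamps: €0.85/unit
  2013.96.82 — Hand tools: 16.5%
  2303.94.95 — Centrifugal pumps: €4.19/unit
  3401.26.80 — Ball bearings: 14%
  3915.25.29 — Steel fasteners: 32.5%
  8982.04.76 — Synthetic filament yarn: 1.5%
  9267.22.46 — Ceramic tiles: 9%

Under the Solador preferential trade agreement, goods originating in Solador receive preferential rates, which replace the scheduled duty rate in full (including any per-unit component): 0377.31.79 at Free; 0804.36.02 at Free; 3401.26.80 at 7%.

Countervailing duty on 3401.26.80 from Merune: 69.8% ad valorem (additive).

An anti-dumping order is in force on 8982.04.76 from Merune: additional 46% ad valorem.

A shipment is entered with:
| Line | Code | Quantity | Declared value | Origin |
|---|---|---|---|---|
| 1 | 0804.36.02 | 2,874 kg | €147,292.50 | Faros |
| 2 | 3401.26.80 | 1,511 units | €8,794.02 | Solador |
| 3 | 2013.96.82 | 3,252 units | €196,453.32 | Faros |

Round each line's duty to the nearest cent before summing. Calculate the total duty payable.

Line 1 (0804.36.02, Faros, 2,874 kg, €147,292.50):
Base rate for 0804.36.02 is 9.5% + €3.81/kg.
0804.36.02 has an FTA preferential rate, but origin Faros is not Solador; base rate stands.
Duty = €147,292.50 × 9.5% + 2,874 × €3.81 = €24,942.73.
Line 2 (3401.26.80, Solador, 1,511 units, €8,794.02):
Base rate for 3401.26.80 is 14%.
Origin Solador qualifies under the Junon–Solador agreement and 3401.26.80 is covered: preferential rate 7% applies instead.
The additional-duty order on 3401.26.80 targets Merune, not Solador; it does not apply.
Duty = €8,794.02 × 7% = €615.58.
Line 3 (2013.96.82, Faros, 3,252 units, €196,453.32):
Base rate for 2013.96.82 is 16.5%.
Duty = €196,453.32 × 16.5% = €32,414.80.
Total = €24,942.73 + €615.58 + €32,414.80 = €57,973.11.

€57,973.11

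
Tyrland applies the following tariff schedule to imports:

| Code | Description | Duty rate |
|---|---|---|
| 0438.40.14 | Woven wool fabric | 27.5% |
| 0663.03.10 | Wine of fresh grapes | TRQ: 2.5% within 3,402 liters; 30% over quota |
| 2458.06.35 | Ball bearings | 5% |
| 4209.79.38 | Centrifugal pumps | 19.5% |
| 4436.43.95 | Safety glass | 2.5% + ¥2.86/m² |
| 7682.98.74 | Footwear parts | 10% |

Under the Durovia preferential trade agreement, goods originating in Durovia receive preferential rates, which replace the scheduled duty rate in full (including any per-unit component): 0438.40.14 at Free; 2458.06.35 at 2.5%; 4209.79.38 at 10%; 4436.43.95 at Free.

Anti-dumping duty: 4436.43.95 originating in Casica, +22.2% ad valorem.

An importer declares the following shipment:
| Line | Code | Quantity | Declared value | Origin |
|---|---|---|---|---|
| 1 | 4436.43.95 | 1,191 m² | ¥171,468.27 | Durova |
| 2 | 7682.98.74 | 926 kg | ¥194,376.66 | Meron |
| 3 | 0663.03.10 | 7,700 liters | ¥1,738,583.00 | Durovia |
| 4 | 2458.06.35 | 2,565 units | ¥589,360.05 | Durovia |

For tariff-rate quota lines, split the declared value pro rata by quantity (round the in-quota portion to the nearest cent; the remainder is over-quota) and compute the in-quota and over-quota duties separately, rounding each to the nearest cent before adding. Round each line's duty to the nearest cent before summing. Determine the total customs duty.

Line 1 (4436.43.95, Durova, 1,191 m², ¥171,468.27):
Base rate for 4436.43.95 is 2.5% + ¥2.86/m².
4436.43.95 has an FTA preferential rate, but origin Durova is not Durovia; base rate stands.
The additional-duty order on 4436.43.95 targets Casica, not Durova; it does not apply.
Duty = ¥171,468.27 × 2.5% + 1,191 × ¥2.86 = ¥7,692.97.
Line 2 (7682.98.74, Meron, 926 kg, ¥194,376.66):
Base rate for 7682.98.74 is 10%.
Duty = ¥194,376.66 × 10% = ¥19,437.67.
Line 3 (0663.03.10, Durovia, 7,700 liters, ¥1,738,583.00):
Code 0663.03.10 is under a tariff-rate quota (threshold 3,402 liters). In-quota: 3,402 liters at 2.5%; over-quota: 4,298 liters at 30%.
Pro-rata value split: in-quota = ¥1,738,583.00 × 3,402/7,700 = ¥768,137.58; over-quota = ¥1,738,583.00 − ¥768,137.58 = ¥970,445.42.
In-quota duty = ¥768,137.58 × 2.5% = ¥19,203.44. Over-quota duty = ¥970,445.42 × 30% = ¥291,133.63.
Line duty = ¥19,203.44 + ¥291,133.63 = ¥310,337.07.
Line 4 (2458.06.35, Durovia, 2,565 units, ¥589,360.05):
Base rate for 2458.06.35 is 5%.
Origin Durovia qualifies under the Tyrland–Durovia agreement and 2458.06.35 is covered: preferential rate 2.5% applies instead.
Duty = ¥589,360.05 × 2.5% = ¥14,734.00.
Total = ¥7,692.97 + ¥19,437.67 + ¥310,337.07 + ¥14,734.00 = ¥352,201.71.

¥352,201.71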